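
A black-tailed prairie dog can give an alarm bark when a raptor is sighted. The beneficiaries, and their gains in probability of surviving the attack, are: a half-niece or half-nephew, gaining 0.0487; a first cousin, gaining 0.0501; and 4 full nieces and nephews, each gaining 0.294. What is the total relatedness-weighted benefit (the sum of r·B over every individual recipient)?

r to a half-niece or half-nephew = 1/8 (half-aunt/uncle↔niece/nephew: one path of length 3: r = (1/2)^3 = 1/8).
r to a first cousin = 0.125 (first cousins share one grandparent pair — two paths of length 4: r = 2·(1/2)^4 = 1/8).
r to a full niece or nephew = 0.25 (full aunt/uncle↔niece/nephew: two paths of length 3 through the shared grandparent pair: r = 2·(1/2)^3 = 1/4).
Summing one r·B term per recipient: 1·0.125·0.0487 + 1·0.125·0.0501 + 4·0.25·0.294 = 0.30635.

0.30635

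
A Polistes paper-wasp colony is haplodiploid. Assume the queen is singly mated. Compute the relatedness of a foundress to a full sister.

0.75

Haplodiploid full sisters inherit their father's entire haploid genome identically (contributing 1/2) and on average half of their mother's contribution (1/2 · 1/2 = 1/4); r = 1/2 + 1/4 = 3/4.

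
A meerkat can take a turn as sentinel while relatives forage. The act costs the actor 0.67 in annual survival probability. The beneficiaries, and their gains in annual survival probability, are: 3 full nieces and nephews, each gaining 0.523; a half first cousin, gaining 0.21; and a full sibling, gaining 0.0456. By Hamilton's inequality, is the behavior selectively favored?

Hamilton's rule: the trait is favored when the sum of r·B over every recipient exceeds the actor's cost C.
r to a full niece or nephew = 0.25 (full aunt/uncle↔niece/nephew: two paths of length 3 through the shared grandparent pair: r = 2·(1/2)^3 = 1/4).
r to a half first cousin = 0.0625 (half first cousins share one grandparent — one path of length 4: r = (1/2)^4 = 1/16).
r to a full sibling = 1/2 (full sibs share both parents — two paths of length 2: r = 2·(1/2)^2 = 1/2).
Summing one r·B term per recipient: 3·0.25·0.523 + 1·0.0625·0.21 + 1·0.5·0.0456 = 0.428175.
0.428175 < 0.67: the indirect benefit is less than the cost.

No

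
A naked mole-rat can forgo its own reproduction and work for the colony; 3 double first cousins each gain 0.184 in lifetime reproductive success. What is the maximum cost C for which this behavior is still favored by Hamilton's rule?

r to a double first cousin = 1/4 (double first cousins share both grandparent pairs — four paths of length 4: r = 4·(1/2)^4 = 1/4).
Hamilton's rule: n·r·B > C, so the trait is favored while C < n·r·B = 3·0.25·0.184 = 0.138.

0.138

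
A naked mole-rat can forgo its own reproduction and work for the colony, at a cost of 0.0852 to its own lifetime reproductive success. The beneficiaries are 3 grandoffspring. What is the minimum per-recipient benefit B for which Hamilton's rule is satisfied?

0.1136

r to a grandoffspring = 0.25 (two parent–offspring links: r = (1/2)^2 = 1/4).
Hamilton's rule with n recipients of equal r: n·r·B > C, so B > C/(n·r) = 0.0852/(3·0.25) = 0.1136.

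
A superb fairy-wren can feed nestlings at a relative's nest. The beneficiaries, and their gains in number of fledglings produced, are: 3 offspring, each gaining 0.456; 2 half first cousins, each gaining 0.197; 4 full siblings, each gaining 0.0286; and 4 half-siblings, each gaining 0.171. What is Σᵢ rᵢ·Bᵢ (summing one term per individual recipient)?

r to an offspring = 1/2 (one parent–offspring link: r = (1/2)^1 = 1/2).
r to a half first cousin = 0.0625 (half first cousins share one grandparent — one path of length 4: r = (1/2)^4 = 1/16).
r to a full sibling = 1/2 (full sibs share both parents — two paths of length 2: r = 2·(1/2)^2 = 1/2).
r to a half-sibling = 0.25 (half-sibs share one parent — one path of length 2: r = (1/2)^2 = 1/4).
Summing one r·B term per recipient: 3·0.5·0.456 + 2·0.0625·0.197 + 4·0.5·0.0286 + 4·0.25·0.171 = 0.936825.

0.936825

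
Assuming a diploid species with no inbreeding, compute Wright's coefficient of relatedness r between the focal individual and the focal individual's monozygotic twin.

Each parent–offspring link contributes a factor of 1/2, and independent paths through distinct common ancestors add.
Monozygotic twins share every allele identical by descent: r = 1.

1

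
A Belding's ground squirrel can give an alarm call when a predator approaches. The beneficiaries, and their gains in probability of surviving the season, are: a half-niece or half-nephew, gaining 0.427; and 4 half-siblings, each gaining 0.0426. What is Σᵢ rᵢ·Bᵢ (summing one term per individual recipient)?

r to a half-niece or half-nephew = 1/8 (half-aunt/uncle↔niece/nephew: one path of length 3: r = (1/2)^3 = 1/8).
r to a half-sibling = 0.25 (half-sibs share one parent — one path of length 2: r = (1/2)^2 = 1/4).
Summing one r·B term per recipient: 1·0.125·0.427 + 4·0.25·0.0426 = 0.095975.

0.095975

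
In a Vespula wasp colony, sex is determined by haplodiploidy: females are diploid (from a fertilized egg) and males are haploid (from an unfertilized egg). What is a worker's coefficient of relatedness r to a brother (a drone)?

Her haploid brother carries none of their father's genes and a random half of their mother's genome; that half matches the maternal half of her own genome with probability 1/2: r = 1/2 · 1/2 = 1/4.

0.25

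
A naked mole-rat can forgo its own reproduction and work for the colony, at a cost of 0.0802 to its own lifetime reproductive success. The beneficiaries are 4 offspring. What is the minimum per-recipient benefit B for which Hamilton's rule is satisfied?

r to an offspring = 0.5 (one parent–offspring link: r = (1/2)^1 = 1/2).
Hamilton's rule with n recipients of equal r: n·r·B > C, so B > C/(n·r) = 0.0802/(4·0.5) = 0.0401.

0.0401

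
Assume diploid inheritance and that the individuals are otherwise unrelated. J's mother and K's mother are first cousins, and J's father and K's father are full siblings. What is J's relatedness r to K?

Independent pedigree routes through distinct common ancestors add.
J and K are related in two ways: second cousins through their mothers (r = 1/32) and first cousins through their fathers (r = 1/8).
r = 1/32 + 1/8 = 0.15625.

0.15625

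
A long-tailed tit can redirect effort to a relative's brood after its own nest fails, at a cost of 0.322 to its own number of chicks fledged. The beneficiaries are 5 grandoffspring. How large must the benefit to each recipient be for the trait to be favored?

0.2576

r to a grandoffspring = 0.25 (two parent–offspring links: r = (1/2)^2 = 1/4).
Hamilton's rule with n recipients of equal r: n·r·B > C, so B > C/(n·r) = 0.322/(5·0.25) = 0.2576.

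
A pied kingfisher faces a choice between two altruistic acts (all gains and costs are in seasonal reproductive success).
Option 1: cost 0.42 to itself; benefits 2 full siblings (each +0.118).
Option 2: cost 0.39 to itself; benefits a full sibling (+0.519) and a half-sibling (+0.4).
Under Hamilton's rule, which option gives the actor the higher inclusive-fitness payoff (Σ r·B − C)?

Option 1: r to a full sibling = 0.5.
Option 1: Σ r·B − C = (2·0.5·0.118) − 0.42 = -0.302.
Option 2: r to a full sibling = 0.5.
Option 2: r to a half-sibling = 0.25.
Option 2: Σ r·B − C = (1·0.5·0.519 + 1·0.25·0.4) − 0.39 = -0.0305.
Option 2 has the higher net inclusive-fitness payoff.

Option 2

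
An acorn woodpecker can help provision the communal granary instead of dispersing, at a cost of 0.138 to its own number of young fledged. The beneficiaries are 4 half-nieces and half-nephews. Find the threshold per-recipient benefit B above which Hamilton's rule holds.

r to a half-niece or half-nephew = 0.125 (half-aunt/uncle↔niece/nephew: one path of length 3: r = (1/2)^3 = 1/8).
Hamilton's rule with n recipients of equal r: n·r·B > C, so B > C/(n·r) = 0.138/(4·0.125) = 0.276.

0.276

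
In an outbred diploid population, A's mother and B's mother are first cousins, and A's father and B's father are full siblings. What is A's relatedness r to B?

Wright's path rule: contributions from independent ancestry routes add.
A and B are related in two ways: second cousins through their mothers (r = 1/32) and first cousins through their fathers (r = 1/8).
r = 1/32 + 1/8 = 0.15625.

0.15625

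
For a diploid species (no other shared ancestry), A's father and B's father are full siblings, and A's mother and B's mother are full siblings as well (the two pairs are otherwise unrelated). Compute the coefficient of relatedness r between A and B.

0.25

Wright's path rule: contributions from independent ancestry routes add.
A and B are related in two ways: first cousins through their fathers (r = 1/8) and first cousins through their mothers (r = 1/8) — i.e. double first cousins.
r = 1/8 + 1/8 = 0.25.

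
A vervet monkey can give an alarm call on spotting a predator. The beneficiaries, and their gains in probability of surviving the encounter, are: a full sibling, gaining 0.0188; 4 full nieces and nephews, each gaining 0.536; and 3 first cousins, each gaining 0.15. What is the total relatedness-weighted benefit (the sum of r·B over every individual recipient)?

0.60165

r to a full sibling = 1/2 (full sibs share both parents — two paths of length 2: r = 2·(1/2)^2 = 1/2).
r to a full niece or nephew = 1/4 (full aunt/uncle↔niece/nephew: two paths of length 3 through the shared grandparent pair: r = 2·(1/2)^3 = 1/4).
r to a first cousin = 0.125 (first cousins share one grandparent pair — two paths of length 4: r = 2·(1/2)^4 = 1/8).
Summing one r·B term per recipient: 1·0.5·0.0188 + 4·0.25·0.536 + 3·0.125·0.15 = 0.60165.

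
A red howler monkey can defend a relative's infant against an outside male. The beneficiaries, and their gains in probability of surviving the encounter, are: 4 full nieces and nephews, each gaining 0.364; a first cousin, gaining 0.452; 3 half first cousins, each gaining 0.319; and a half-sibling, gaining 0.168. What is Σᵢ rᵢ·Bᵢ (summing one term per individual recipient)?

0.5223125

r to a full niece or nephew = 1/4 (full aunt/uncle↔niece/nephew: two paths of length 3 through the shared grandparent pair: r = 2·(1/2)^3 = 1/4).
r to a first cousin = 1/8 (first cousins share one grandparent pair — two paths of length 4: r = 2·(1/2)^4 = 1/8).
r to a half first cousin = 0.0625 (half first cousins share one grandparent — one path of length 4: r = (1/2)^4 = 1/16).
r to a half-sibling = 0.25 (half-sibs share one parent — one path of length 2: r = (1/2)^2 = 1/4).
Summing one r·B term per recipient: 4·0.25·0.364 + 1·0.125·0.452 + 3·0.0625·0.319 + 1·0.25·0.168 = 0.5223125.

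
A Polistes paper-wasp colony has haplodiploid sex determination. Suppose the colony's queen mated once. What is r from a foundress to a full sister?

Haplodiploid full sisters inherit their father's entire haploid genome identically (contributing 1/2) and on average half of their mother's contribution (1/2 · 1/2 = 1/4); r = 1/2 + 1/4 = 3/4.

0.75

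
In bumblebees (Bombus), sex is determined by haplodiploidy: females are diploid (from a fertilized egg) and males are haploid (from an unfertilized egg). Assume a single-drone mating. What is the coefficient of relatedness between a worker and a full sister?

Haplodiploid full sisters inherit their father's entire haploid genome identically (contributing 1/2) and on average half of their mother's contribution (1/2 · 1/2 = 1/4); r = 1/2 + 1/4 = 3/4.

0.75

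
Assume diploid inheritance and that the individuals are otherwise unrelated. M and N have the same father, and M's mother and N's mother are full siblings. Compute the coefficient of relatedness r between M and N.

Independent pedigree routes through distinct common ancestors add.
M and N are related in two ways: half-sibs through their shared father (r = 1/4) and first cousins through their mothers (r = 1/8).
r = 1/4 + 1/8 = 0.375.

0.375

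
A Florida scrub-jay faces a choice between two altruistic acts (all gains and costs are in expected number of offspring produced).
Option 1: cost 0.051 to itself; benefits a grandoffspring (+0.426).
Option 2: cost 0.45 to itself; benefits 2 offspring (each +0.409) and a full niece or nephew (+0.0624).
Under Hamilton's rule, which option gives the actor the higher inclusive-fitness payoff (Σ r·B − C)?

Option 1

Option 1: r to a grandoffspring = 0.25.
Option 1: Σ r·B − C = (1·0.25·0.426) − 0.051 = 0.0555.
Option 2: r to an offspring = 0.5.
Option 2: r to a full niece or nephew = 0.25.
Option 2: Σ r·B − C = (2·0.5·0.409 + 1·0.25·0.0624) − 0.45 = -0.0254.
Option 1 has the higher net inclusive-fitness payoff.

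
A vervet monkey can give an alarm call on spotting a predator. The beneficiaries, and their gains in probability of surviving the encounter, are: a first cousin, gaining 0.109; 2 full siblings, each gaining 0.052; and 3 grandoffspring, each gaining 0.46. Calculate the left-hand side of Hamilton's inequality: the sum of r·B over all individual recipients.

0.410625

r to a first cousin = 1/8 (first cousins share one grandparent pair — two paths of length 4: r = 2·(1/2)^4 = 1/8).
r to a full sibling = 0.5 (full sibs share both parents — two paths of length 2: r = 2·(1/2)^2 = 1/2).
r to a grandoffspring = 0.25 (two parent–offspring links: r = (1/2)^2 = 1/4).
Summing one r·B term per recipient: 1·0.125·0.109 + 2·0.5·0.052 + 3·0.25·0.46 = 0.410625.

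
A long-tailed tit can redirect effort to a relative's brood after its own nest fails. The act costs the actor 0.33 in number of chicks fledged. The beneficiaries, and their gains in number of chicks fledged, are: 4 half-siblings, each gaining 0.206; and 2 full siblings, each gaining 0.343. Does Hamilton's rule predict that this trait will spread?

Hamilton's rule: the trait is favored when the sum of r·B over every recipient exceeds the actor's cost C.
r to a half-sibling = 1/4 (half-sibs share one parent — one path of length 2: r = (1/2)^2 = 1/4).
r to a full sibling = 0.5 (full sibs share both parents — two paths of length 2: r = 2·(1/2)^2 = 1/2).
Summing one r·B term per recipient: 4·0.25·0.206 + 2·0.5·0.343 = 0.549.
0.549 > 0.33: the indirect benefit exceeds the cost.

Yes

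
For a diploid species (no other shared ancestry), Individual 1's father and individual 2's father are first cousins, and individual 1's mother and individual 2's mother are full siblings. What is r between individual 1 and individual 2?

0.15625

With two independent routes of shared ancestry, r is the sum of the two contributions.
Individual 1 and individual 2 are related in two ways: second cousins through their fathers (r = 1/32) and first cousins through their mothers (r = 1/8).
r = 1/32 + 1/8 = 0.15625.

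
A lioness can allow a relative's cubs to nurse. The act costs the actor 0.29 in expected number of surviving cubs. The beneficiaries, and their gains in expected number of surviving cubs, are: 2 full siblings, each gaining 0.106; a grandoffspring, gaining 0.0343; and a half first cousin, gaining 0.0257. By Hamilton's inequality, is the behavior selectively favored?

No

Hamilton's rule: the trait is favored when the sum of r·B over every recipient exceeds the actor's cost C.
r to a full sibling = 1/2 (full sibs share both parents — two paths of length 2: r = 2·(1/2)^2 = 1/2).
r to a grandoffspring = 1/4 (two parent–offspring links: r = (1/2)^2 = 1/4).
r to a half first cousin = 1/16 (half first cousins share one grandparent — one path of length 4: r = (1/2)^4 = 1/16).
Summing one r·B term per recipient: 2·0.5·0.106 + 1·0.25·0.0343 + 1·0.0625·0.0257 = 0.11618125.
0.11618125 < 0.29: the indirect benefit is less than the cost.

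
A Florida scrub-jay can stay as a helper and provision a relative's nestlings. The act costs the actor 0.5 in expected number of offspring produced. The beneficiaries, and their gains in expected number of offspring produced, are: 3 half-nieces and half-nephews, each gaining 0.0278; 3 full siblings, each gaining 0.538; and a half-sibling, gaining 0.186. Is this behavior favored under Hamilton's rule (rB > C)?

Yes

Hamilton's rule: the trait is favored when the sum of r·B over every recipient exceeds the actor's cost C.
r to a half-niece or half-nephew = 0.125 (half-aunt/uncle↔niece/nephew: one path of length 3: r = (1/2)^3 = 1/8).
r to a full sibling = 0.5 (full sibs share both parents — two paths of length 2: r = 2·(1/2)^2 = 1/2).
r to a half-sibling = 0.25 (half-sibs share one parent — one path of length 2: r = (1/2)^2 = 1/4).
Summing one r·B term per recipient: 3·0.125·0.0278 + 3·0.5·0.538 + 1·0.25·0.186 = 0.863925.
0.863925 > 0.5: the indirect benefit exceeds the cost.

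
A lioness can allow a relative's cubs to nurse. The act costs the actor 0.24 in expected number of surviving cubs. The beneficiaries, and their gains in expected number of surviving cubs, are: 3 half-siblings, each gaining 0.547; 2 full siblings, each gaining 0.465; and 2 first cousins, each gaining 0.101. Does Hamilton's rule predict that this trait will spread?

Hamilton's rule: the trait is favored when the sum of r·B over every recipient exceeds the actor's cost C.
r to a half-sibling = 0.25 (half-sibs share one parent — one path of length 2: r = (1/2)^2 = 1/4).
r to a full sibling = 1/2 (full sibs share both parents — two paths of length 2: r = 2·(1/2)^2 = 1/2).
r to a first cousin = 0.125 (first cousins share one grandparent pair — two paths of length 4: r = 2·(1/2)^4 = 1/8).
Summing one r·B term per recipient: 3·0.25·0.547 + 2·0.5·0.465 + 2·0.125·0.101 = 0.9005.
0.9005 > 0.24: the indirect benefit exceeds the cost.

Yes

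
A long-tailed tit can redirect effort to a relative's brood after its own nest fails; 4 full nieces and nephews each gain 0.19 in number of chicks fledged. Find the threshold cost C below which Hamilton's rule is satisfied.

r to a full niece or nephew = 0.25 (full aunt/uncle↔niece/nephew: two paths of length 3 through the shared grandparent pair: r = 2·(1/2)^3 = 1/4).
Hamilton's rule: n·r·B > C, so the trait is favored while C < n·r·B = 4·0.25·0.19 = 0.19.

0.19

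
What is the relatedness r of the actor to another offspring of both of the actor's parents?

0.5

Each parent–offspring link contributes a factor of 1/2, and independent paths through distinct common ancestors add.
Full sibs share both parents — two paths of length 2: r = 2·(1/2)^2 = 1/2.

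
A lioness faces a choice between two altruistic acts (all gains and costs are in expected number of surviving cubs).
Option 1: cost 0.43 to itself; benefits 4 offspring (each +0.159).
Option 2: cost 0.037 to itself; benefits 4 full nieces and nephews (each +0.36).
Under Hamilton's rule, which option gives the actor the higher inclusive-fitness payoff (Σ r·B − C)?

Option 2

Option 1: r to an offspring = 0.5.
Option 1: Σ r·B − C = (4·0.5·0.159) − 0.43 = -0.112.
Option 2: r to a full niece or nephew = 0.25.
Option 2: Σ r·B − C = (4·0.25·0.36) − 0.037 = 0.323.
Option 2 has the higher net inclusive-fitness payoff.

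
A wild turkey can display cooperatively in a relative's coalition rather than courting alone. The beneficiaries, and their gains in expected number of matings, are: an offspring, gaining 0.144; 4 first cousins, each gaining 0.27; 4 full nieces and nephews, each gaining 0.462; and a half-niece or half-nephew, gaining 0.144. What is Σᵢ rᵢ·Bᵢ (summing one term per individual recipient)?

0.687

r to an offspring = 0.5 (one parent–offspring link: r = (1/2)^1 = 1/2).
r to a first cousin = 0.125 (first cousins share one grandparent pair — two paths of length 4: r = 2·(1/2)^4 = 1/8).
r to a full niece or nephew = 0.25 (full aunt/uncle↔niece/nephew: two paths of length 3 through the shared grandparent pair: r = 2·(1/2)^3 = 1/4).
r to a half-niece or half-nephew = 1/8 (half-aunt/uncle↔niece/nephew: one path of length 3: r = (1/2)^3 = 1/8).
Summing one r·B term per recipient: 1·0.5·0.144 + 4·0.125·0.27 + 4·0.25·0.462 + 1·0.125·0.144 = 0.687.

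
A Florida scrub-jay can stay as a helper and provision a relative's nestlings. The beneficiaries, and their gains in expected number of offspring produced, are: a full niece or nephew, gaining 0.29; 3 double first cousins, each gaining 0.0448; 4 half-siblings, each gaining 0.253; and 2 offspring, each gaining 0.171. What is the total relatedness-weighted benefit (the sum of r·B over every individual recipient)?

0.5301

r to a full niece or nephew = 0.25 (full aunt/uncle↔niece/nephew: two paths of length 3 through the shared grandparent pair: r = 2·(1/2)^3 = 1/4).
r to a double first cousin = 0.25 (double first cousins share both grandparent pairs — four paths of length 4: r = 4·(1/2)^4 = 1/4).
r to a half-sibling = 1/4 (half-sibs share one parent — one path of length 2: r = (1/2)^2 = 1/4).
r to an offspring = 1/2 (one parent–offspring link: r = (1/2)^1 = 1/2).
Summing one r·B term per recipient: 1·0.25·0.29 + 3·0.25·0.0448 + 4·0.25·0.253 + 2·0.5·0.171 = 0.5301.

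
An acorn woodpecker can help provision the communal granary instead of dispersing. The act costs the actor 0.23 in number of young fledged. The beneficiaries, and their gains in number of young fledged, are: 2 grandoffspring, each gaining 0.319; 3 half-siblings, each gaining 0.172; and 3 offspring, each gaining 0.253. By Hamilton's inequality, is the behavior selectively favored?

Yes

Hamilton's rule: the trait is favored when the sum of r·B over every recipient exceeds the actor's cost C.
r to a grandoffspring = 0.25 (two parent–offspring links: r = (1/2)^2 = 1/4).
r to a half-sibling = 1/4 (half-sibs share one parent — one path of length 2: r = (1/2)^2 = 1/4).
r to an offspring = 0.5 (one parent–offspring link: r = (1/2)^1 = 1/2).
Summing one r·B term per recipient: 2·0.25·0.319 + 3·0.25·0.172 + 3·0.5·0.253 = 0.668.
0.668 > 0.23: the indirect benefit exceeds the cost.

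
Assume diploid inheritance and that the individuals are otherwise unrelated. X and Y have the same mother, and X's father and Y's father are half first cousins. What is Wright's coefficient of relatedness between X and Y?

0.265625

Independent pedigree routes through distinct common ancestors add.
X and Y are related in two ways: half-sibs through their shared mother (r = 1/4) and half second cousins through their fathers (r = 1/64).
r = 1/4 + 1/64 = 0.265625.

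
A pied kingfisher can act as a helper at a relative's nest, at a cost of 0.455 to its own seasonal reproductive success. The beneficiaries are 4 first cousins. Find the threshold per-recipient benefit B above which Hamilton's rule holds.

0.91

r to a first cousin = 0.125 (first cousins share one grandparent pair — two paths of length 4: r = 2·(1/2)^4 = 1/8).
Hamilton's rule with n recipients of equal r: n·r·B > C, so B > C/(n·r) = 0.455/(4·0.125) = 0.91.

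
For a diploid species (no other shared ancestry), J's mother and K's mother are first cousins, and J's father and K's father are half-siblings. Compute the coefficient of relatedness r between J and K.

0.09375

Relatedness sums over independent paths through distinct common ancestors.
J and K are related in two ways: second cousins through their mothers (r = 1/32) and half first cousins through their fathers (r = 1/16).
r = 1/32 + 1/16 = 0.09375.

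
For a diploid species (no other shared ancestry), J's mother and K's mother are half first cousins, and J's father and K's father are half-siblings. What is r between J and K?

0.078125

Independent pedigree routes through distinct common ancestors add.
J and K are related in two ways: half second cousins through their mothers (r = 1/64) and half first cousins through their fathers (r = 1/16).
r = 1/64 + 1/16 = 0.078125.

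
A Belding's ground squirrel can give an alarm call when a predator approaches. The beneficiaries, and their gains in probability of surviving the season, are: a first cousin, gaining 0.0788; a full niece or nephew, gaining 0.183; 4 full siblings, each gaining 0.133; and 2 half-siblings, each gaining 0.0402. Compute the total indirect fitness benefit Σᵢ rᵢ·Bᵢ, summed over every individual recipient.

0.3417

r to a first cousin = 1/8 (first cousins share one grandparent pair — two paths of length 4: r = 2·(1/2)^4 = 1/8).
r to a full niece or nephew = 1/4 (full aunt/uncle↔niece/nephew: two paths of length 3 through the shared grandparent pair: r = 2·(1/2)^3 = 1/4).
r to a full sibling = 1/2 (full sibs share both parents — two paths of length 2: r = 2·(1/2)^2 = 1/2).
r to a half-sibling = 1/4 (half-sibs share one parent — one path of length 2: r = (1/2)^2 = 1/4).
Summing one r·B term per recipient: 1·0.125·0.0788 + 1·0.25·0.183 + 4·0.5·0.133 + 2·0.25·0.0402 = 0.3417.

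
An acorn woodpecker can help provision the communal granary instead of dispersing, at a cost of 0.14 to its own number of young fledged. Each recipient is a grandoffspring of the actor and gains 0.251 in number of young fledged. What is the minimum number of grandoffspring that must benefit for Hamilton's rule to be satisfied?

3

r to a grandoffspring = 1/4 (two parent–offspring links: r = (1/2)^2 = 1/4).
Hamilton's rule: n·r·B > C  ⇒  n > C/(r·B) = 0.14/(0.25·0.251) = 2.231.
The smallest integer exceeding 2.231 is 3.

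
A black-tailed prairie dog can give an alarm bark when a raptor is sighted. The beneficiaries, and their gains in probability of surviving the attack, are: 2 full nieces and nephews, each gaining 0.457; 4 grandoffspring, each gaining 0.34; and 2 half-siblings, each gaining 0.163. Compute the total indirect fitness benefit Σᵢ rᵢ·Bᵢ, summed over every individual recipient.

r to a full niece or nephew = 0.25 (full aunt/uncle↔niece/nephew: two paths of length 3 through the shared grandparent pair: r = 2·(1/2)^3 = 1/4).
r to a grandoffspring = 0.25 (two parent–offspring links: r = (1/2)^2 = 1/4).
r to a half-sibling = 0.25 (half-sibs share one parent — one path of length 2: r = (1/2)^2 = 1/4).
Summing one r·B term per recipient: 2·0.25·0.457 + 4·0.25·0.34 + 2·0.25·0.163 = 0.65.

0.65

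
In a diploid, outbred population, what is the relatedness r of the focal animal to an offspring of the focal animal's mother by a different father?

0.25

Each parent–offspring link contributes a factor of 1/2, and independent paths through distinct common ancestors add.
Half-sibs share one parent — one path of length 2: r = (1/2)^2 = 1/4.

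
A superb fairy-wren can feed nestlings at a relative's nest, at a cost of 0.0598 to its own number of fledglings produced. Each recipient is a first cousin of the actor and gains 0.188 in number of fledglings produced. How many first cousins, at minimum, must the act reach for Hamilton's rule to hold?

r to a first cousin = 0.125 (first cousins share one grandparent pair — two paths of length 4: r = 2·(1/2)^4 = 1/8).
Hamilton's rule: n·r·B > C  ⇒  n > C/(r·B) = 0.0598/(0.125·0.188) = 2.545.
The smallest integer exceeding 2.545 is 3.

3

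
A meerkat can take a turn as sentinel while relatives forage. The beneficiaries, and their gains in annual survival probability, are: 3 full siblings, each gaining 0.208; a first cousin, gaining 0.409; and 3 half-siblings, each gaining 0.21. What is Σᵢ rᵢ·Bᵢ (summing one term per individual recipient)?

r to a full sibling = 1/2 (full sibs share both parents — two paths of length 2: r = 2·(1/2)^2 = 1/2).
r to a first cousin = 0.125 (first cousins share one grandparent pair — two paths of length 4: r = 2·(1/2)^4 = 1/8).
r to a half-sibling = 0.25 (half-sibs share one parent — one path of length 2: r = (1/2)^2 = 1/4).
Summing one r·B term per recipient: 3·0.5·0.208 + 1·0.125·0.409 + 3·0.25·0.21 = 0.520625.

0.520625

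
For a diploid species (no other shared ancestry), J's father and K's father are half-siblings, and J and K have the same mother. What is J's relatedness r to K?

Wright's path rule: contributions from independent ancestry routes add.
J and K are related in two ways: half first cousins through their fathers (r = 1/16) and half-sibs through their shared mother (r = 1/4).
r = 1/16 + 1/4 = 5/16 = 0.3125.

0.3125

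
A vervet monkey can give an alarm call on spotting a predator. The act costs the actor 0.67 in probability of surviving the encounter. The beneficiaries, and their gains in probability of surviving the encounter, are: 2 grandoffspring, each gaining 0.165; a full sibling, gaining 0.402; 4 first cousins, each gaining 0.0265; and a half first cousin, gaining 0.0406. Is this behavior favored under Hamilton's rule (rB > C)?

Hamilton's rule: the trait is favored when the sum of r·B over every recipient exceeds the actor's cost C.
r to a grandoffspring = 0.25 (two parent–offspring links: r = (1/2)^2 = 1/4).
r to a full sibling = 1/2 (full sibs share both parents — two paths of length 2: r = 2·(1/2)^2 = 1/2).
r to a first cousin = 1/8 (first cousins share one grandparent pair — two paths of length 4: r = 2·(1/2)^4 = 1/8).
r to a half first cousin = 1/16 (half first cousins share one grandparent — one path of length 4: r = (1/2)^4 = 1/16).
Summing one r·B term per recipient: 2·0.25·0.165 + 1·0.5·0.402 + 4·0.125·0.0265 + 1·0.0625·0.0406 = 0.2992875.
0.2992875 < 0.67: the indirect benefit is less than the cost.

No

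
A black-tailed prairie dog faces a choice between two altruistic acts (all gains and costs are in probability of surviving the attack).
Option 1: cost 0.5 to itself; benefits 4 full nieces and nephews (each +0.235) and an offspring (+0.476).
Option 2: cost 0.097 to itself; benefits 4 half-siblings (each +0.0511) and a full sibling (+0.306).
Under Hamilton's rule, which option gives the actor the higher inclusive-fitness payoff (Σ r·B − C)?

Option 1: r to a full niece or nephew = 0.25.
Option 1: r to an offspring = 0.5.
Option 1: Σ r·B − C = (4·0.25·0.235 + 1·0.5·0.476) − 0.5 = -0.027.
Option 2: r to a half-sibling = 0.25.
Option 2: r to a full sibling = 0.5.
Option 2: Σ r·B − C = (4·0.25·0.0511 + 1·0.5·0.306) − 0.097 = 0.1071.
Option 2 has the higher net inclusive-fitness payoff.

Option 2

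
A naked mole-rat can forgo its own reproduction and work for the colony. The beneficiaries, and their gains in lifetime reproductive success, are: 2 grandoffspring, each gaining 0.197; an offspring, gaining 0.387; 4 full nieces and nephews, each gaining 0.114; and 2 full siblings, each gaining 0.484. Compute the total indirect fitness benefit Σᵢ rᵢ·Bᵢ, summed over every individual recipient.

0.89

r to a grandoffspring = 1/4 (two parent–offspring links: r = (1/2)^2 = 1/4).
r to an offspring = 0.5 (one parent–offspring link: r = (1/2)^1 = 1/2).
r to a full niece or nephew = 0.25 (full aunt/uncle↔niece/nephew: two paths of length 3 through the shared grandparent pair: r = 2·(1/2)^3 = 1/4).
r to a full sibling = 1/2 (full sibs share both parents — two paths of length 2: r = 2·(1/2)^2 = 1/2).
Summing one r·B term per recipient: 2·0.25·0.197 + 1·0.5·0.387 + 4·0.25·0.114 + 2·0.5·0.484 = 0.89.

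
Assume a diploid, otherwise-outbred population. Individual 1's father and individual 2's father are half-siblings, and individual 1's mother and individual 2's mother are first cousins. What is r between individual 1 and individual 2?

0.09375

With two independent routes of shared ancestry, r is the sum of the two contributions.
Individual 1 and individual 2 are related in two ways: half first cousins through their fathers (r = 1/16) and second cousins through their mothers (r = 1/32).
r = 1/16 + 1/32 = 0.09375.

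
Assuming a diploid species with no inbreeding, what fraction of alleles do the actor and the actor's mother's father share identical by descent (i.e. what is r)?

0.25

Each parent–offspring link contributes a factor of 1/2, and independent paths through distinct common ancestors add.
Two parent–offspring links: r = (1/2)^2 = 1/4.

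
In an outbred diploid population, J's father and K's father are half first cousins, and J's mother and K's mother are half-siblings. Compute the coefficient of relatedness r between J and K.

With two independent routes of shared ancestry, r is the sum of the two contributions.
J and K are related in two ways: half second cousins through their fathers (r = 1/64) and half first cousins through their mothers (r = 1/16).
r = 1/64 + 1/16 = 0.078125.

0.078125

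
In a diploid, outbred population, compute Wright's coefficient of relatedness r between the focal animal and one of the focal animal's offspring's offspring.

0.25

Each parent–offspring link contributes a factor of 1/2, and independent paths through distinct common ancestors add.
Two parent–offspring links: r = (1/2)^2 = 1/4.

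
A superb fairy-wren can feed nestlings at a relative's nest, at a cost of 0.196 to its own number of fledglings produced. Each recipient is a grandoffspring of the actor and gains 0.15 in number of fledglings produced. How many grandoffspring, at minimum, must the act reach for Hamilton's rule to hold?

r to a grandoffspring = 0.25 (two parent–offspring links: r = (1/2)^2 = 1/4).
Hamilton's rule: n·r·B > C  ⇒  n > C/(r·B) = 0.196/(0.25·0.15) = 5.227.
The smallest integer exceeding 5.227 is 6.

6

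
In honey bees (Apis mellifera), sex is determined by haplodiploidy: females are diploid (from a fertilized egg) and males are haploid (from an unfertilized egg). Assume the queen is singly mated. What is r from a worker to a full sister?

Haplodiploid full sisters inherit their father's entire haploid genome identically (contributing 1/2) and on average half of their mother's contribution (1/2 · 1/2 = 1/4); r = 1/2 + 1/4 = 3/4.

0.75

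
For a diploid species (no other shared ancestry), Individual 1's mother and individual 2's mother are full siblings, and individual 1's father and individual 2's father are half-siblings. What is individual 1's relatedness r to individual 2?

Independent pedigree routes through distinct common ancestors add.
Individual 1 and individual 2 are related in two ways: first cousins through their mothers (r = 1/8) and half first cousins through their fathers (r = 1/16).
r = 1/8 + 1/16 = 0.1875.

0.1875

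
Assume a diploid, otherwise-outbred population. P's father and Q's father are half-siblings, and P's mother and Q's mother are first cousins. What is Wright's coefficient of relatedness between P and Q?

With two independent routes of shared ancestry, r is the sum of the two contributions.
P and Q are related in two ways: half first cousins through their fathers (r = 1/16) and second cousins through their mothers (r = 1/32).
r = 1/16 + 1/32 = 3/32 = 0.09375.

0.09375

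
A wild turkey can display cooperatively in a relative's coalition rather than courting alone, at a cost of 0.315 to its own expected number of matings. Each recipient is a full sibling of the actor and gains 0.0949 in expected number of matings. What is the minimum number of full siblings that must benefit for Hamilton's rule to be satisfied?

7

r to a full sibling = 0.5 (full sibs share both parents — two paths of length 2: r = 2·(1/2)^2 = 1/2).
Hamilton's rule: n·r·B > C  ⇒  n > C/(r·B) = 0.315/(0.5·0.0949) = 6.639.
The smallest integer exceeding 6.639 is 7.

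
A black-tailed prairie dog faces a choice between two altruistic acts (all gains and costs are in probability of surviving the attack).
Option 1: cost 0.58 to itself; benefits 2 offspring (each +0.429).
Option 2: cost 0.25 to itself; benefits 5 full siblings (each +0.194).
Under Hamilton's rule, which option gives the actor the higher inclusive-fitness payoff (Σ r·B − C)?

Option 2

Option 1: r to an offspring = 0.5.
Option 1: Σ r·B − C = (2·0.5·0.429) − 0.58 = -0.151.
Option 2: r to a full sibling = 0.5.
Option 2: Σ r·B − C = (5·0.5·0.194) − 0.25 = 0.235.
Option 2 has the higher net inclusive-fitness payoff.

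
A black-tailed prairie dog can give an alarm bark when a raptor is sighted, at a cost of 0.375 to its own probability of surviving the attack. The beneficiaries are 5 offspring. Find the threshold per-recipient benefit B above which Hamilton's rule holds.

0.15

r to an offspring = 0.5 (one parent–offspring link: r = (1/2)^1 = 1/2).
Hamilton's rule with n recipients of equal r: n·r·B > C, so B > C/(n·r) = 0.375/(5·0.5) = 0.15.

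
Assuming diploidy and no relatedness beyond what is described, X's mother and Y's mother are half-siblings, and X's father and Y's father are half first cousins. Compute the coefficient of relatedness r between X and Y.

0.078125

Independent pedigree routes through distinct common ancestors add.
X and Y are related in two ways: half first cousins through their mothers (r = 1/16) and half second cousins through their fathers (r = 1/64).
r = 1/16 + 1/64 = 0.078125.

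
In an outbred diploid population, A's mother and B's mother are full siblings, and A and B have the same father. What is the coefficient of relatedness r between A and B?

0.375

Relatedness sums over independent paths through distinct common ancestors.
A and B are related in two ways: first cousins through their mothers (r = 1/8) and half-sibs through their shared father (r = 1/4).
r = 1/8 + 1/4 = 3/8 = 0.375.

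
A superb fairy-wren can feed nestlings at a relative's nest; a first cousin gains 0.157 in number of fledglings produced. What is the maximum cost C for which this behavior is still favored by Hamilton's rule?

r to a first cousin = 1/8 (first cousins share one grandparent pair — two paths of length 4: r = 2·(1/2)^4 = 1/8).
Hamilton's rule: n·r·B > C, so the trait is favored while C < n·r·B = 1·0.125·0.157 = 0.019625.

0.019625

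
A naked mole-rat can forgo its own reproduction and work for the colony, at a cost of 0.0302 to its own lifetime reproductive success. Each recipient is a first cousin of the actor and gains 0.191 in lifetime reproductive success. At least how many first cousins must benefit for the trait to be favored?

2

r to a first cousin = 1/8 (first cousins share one grandparent pair — two paths of length 4: r = 2·(1/2)^4 = 1/8).
Hamilton's rule: n·r·B > C  ⇒  n > C/(r·B) = 0.0302/(0.125·0.191) = 1.265.
The smallest integer exceeding 1.265 is 2.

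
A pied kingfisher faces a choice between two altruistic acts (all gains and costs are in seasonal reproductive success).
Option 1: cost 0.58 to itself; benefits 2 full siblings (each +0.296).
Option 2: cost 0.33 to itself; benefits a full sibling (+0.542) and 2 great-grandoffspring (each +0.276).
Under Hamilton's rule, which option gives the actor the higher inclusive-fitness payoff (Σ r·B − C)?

Option 2

Option 1: r to a full sibling = 0.5.
Option 1: Σ r·B − C = (2·0.5·0.296) − 0.58 = -0.284.
Option 2: r to a full sibling = 0.5.
Option 2: r to a great-grandoffspring = 0.125.
Option 2: Σ r·B − C = (1·0.5·0.542 + 2·0.125·0.276) − 0.33 = 0.01.
Option 2 has the higher net inclusive-fitness payoff.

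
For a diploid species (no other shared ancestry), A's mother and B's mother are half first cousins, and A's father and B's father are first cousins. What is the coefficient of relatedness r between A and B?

0.046875

Wright's path rule: contributions from independent ancestry routes add.
A and B are related in two ways: half second cousins through their mothers (r = 1/64) and second cousins through their fathers (r = 1/32).
r = 1/64 + 1/32 = 3/64 = 0.046875.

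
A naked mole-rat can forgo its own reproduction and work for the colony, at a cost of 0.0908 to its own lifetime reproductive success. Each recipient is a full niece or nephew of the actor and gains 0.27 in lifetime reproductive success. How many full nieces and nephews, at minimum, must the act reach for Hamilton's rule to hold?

r to a full niece or nephew = 1/4 (full aunt/uncle↔niece/nephew: two paths of length 3 through the shared grandparent pair: r = 2·(1/2)^3 = 1/4).
Hamilton's rule: n·r·B > C  ⇒  n > C/(r·B) = 0.0908/(0.25·0.27) = 1.345.
The smallest integer exceeding 1.345 is 2.

2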